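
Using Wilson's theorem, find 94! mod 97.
(96)! = (94)! × (95) × (96) ≡ -1 (mod 97). So (94)! ≡ -1 × [(96)(95)]^(-1) ≡ 48 (mod 97)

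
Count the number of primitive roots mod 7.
Number of primitive roots mod 7 = φ(p-1) = φ(6) = 2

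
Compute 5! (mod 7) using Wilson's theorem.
(6)! = (5)! × (6) ≡ -1 (mod 7). So (5)! ≡ -1 × (6)^(-1) ≡ (-1)×(-1) = 1 (mod 7)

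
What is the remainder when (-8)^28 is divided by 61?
By repeated squaring (mod 61): (-8)^{1}≡53, (-8)^{2}≡3, (-8)^{4}≡9, (-8)^{8}≡20, (-8)^{16}≡34. Then (-8)^{28} = (-8)^{16+8+4} ≡ 34 × 20 × 9 ≡ 20 (mod 61)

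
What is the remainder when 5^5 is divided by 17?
By repeated squaring mod 17: 5^{1}≡5, 5^{2}≡8, 5^{4}≡13. Then 5^{5} = 5^{4+1} ≡ 13 × 5 ≡ 14 mod 17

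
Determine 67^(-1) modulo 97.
Since 97 is prime, by Fermat 67^(-1) ≡ 67^{95} ≡ 42 (mod 97). Verify: 67 × 42 = 2814 ≡ 1 (mod 97)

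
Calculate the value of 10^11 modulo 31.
By repeated squaring mod 31: 10^{1}≡10, 10^{2}≡7, 10^{4}≡18, 10^{8}≡14. Then 10^{11} = 10^{8+2+1} ≡ 14 × 7 × 10 ≡ 19 mod 31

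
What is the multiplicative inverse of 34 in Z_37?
Since 37 is prime, by Fermat 34^(-1) ≡ 34^{35} ≡ 12 mod 37. Verify: 34 × 12 = 408 ≡ 1 mod 37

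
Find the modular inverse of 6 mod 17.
Since 17 is prime, by Fermat 6^(-1) ≡ 6^{15} ≡ 3 (mod 17). Verify: 6 × 3 = 18 ≡ 1 (mod 17)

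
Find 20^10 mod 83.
By repeated squaring mod 83: 20^{1}≡20, 20^{2}≡68, 20^{4}≡59, 20^{8}≡78. Then 20^{10} = 20^{8+2} ≡ 78 × 68 ≡ 75 mod 83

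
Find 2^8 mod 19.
By repeated squaring mod 19: 2^{1}≡2, 2^{2}≡4, 2^{4}≡16, 2^{8}≡9. So 2^{8} ≡ 9 mod 19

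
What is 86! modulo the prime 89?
(88)! = (86)! × (87) × (88) ≡ -1 (mod 89). So (86)! ≡ -1 × [(88)(87)]^(-1) ≡ 44 (mod 89)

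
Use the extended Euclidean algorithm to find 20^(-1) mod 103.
Extended GCD: 20(-36) + 103(7) = 1. So 20^(-1) ≡ -36 ≡ 67 (mod 103). Verify: 20 × 67 = 1340 ≡ 1 (mod 103)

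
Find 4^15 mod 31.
By repeated squaring mod 31: 4^{1}≡4, 4^{2}≡16, 4^{4}≡8, 4^{8}≡2. Then 4^{15} = 4^{8+4+2+1} ≡ 2 × 8 × 16 × 4 ≡ 1 mod 31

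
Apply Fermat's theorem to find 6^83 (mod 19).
By Fermat: 6^{18} ≡ 1 (mod 19). 83 = 4×18 + 11. So 6^{83} ≡ 6^{11} ≡ 17 (mod 19)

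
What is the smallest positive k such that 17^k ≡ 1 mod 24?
Powers of 17 mod 24: 17^1≡17, 17^2≡1. Order = 2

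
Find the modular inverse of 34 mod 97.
Since 97 is prime, by Fermat 34^(-1) ≡ 34^{95} ≡ 20 mod 97. Verify: 34 × 20 = 680 ≡ 1 mod 97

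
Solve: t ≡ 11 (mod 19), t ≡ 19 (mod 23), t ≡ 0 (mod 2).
M = 19 × 23 × 2 = 874. M₁ = 46, y₁ ≡ 12 (mod 19). M₂ = 38, y₂ ≡ 20 (mod 23). M₃ = 437, y₃ ≡ 1 (mod 2). t = 11×46×12 + 19×38×20 + 0×437×1 ≡ 410 (mod 874)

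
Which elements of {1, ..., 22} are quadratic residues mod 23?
Quadratic residues modulo 23: {1, 2, 3, 4, 6, 8, 9, 12, 13, 16, 18}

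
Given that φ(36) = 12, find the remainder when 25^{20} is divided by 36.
By Euler: 25^{12} ≡ 1 (mod 36) since gcd(25, 36) = 1. 20 = 1×12 + 8. So 25^{20} ≡ 25^{8} ≡ 13 (mod 36)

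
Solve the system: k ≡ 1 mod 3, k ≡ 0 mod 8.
M = 3 × 8 = 24. M₁ = 8, y₁ ≡ 2 mod 3. M₂ = 3, y₂ ≡ 3 mod 8. k = 1×8×2 + 0×3×3 ≡ 16 mod 24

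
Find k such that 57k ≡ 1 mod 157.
Since 157 is prime, by Fermat 57^(-1) ≡ 57^{155} ≡ 146 mod 157. Verify: 57 × 146 = 8322 ≡ 1 mod 157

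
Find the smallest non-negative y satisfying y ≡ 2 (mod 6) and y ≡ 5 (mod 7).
M = 6 × 7 = 42. M₁ = 7, y₁ ≡ 1 (mod 6). M₂ = 6, y₂ ≡ 6 (mod 7). y = 2×7×1 + 5×6×6 ≡ 26 (mod 42)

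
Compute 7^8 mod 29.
By repeated squaring (mod 29): 7^{1}≡7, 7^{2}≡20, 7^{4}≡23, 7^{8}≡7. So 7^{8} ≡ 7 (mod 29)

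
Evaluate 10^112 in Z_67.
Using Fermat: 10^{66} ≡ 1 mod 67. 112 ≡ 46 mod 66. So 10^{112} ≡ 10^{46} ≡ 19 mod 67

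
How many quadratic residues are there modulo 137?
For prime 137, there are (p-1)/2 = (137-1)/2 = 68 quadratic residues (excluding 0).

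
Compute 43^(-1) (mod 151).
Since 151 is prime, by Fermat 43^(-1) ≡ 43^{149} ≡ 144 (mod 151). Verify: 43 × 144 = 6192 ≡ 1 (mod 151)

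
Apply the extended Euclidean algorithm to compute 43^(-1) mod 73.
Extended GCD: 43(17) + 73(-10) = 1. So 43^(-1) ≡ 17 mod 73. Verify: 43 × 17 = 731 ≡ 1 mod 73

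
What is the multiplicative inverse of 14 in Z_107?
Since 107 is prime, by Fermat 14^(-1) ≡ 14^{105} ≡ 23 mod 107. Verify: 14 × 23 = 322 ≡ 1 mod 107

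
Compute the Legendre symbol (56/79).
(56/79) = 56^{39} mod 79 = -1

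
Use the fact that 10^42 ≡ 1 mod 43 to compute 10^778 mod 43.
By Fermat: 10^{42} ≡ 1 mod 43. 778 ≡ 22 mod 42. So 10^{778} ≡ 10^{22} ≡ 10 mod 43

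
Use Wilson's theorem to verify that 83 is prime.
(82)! mod 83 = 82. Since this equals -1 (mod 83), Wilson confirms 83 is prime.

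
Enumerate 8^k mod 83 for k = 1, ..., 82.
8^1, 8^2, ..., 8^{82} mod 83: [8, 64, 14, 29, 66, 30, 74, 11, 5, 40, 71, 70, 62, 81, 67, 38, 55, 25, 34, 23, 18, 61, 73, 3, 24, 26, 42, 4, 32, 7, 56, 33, 15, 37, 47, 44, 20, 77, 35, 31, 82, 75, 19, 69, 54, 17, 53, 9, 72, 78, 43, 12, 13, 21, 2, 16, 45, 28, 58, 49, 60, 65, 22, 10, 80, 59, 57, 41, 79, 51, 76, 27, 50, 68, 46, 36, 39, 63, 6, 48, 52, 1]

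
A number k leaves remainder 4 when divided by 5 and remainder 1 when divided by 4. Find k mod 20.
M = 5 × 4 = 20. M₁ = 4, y₁ ≡ 4 mod 5. M₂ = 5, y₂ ≡ 1 mod 4. k = 4×4×4 + 1×5×1 ≡ 9 mod 20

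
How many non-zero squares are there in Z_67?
Exactly half the non-zero residues mod a prime are QRs: (67-1)/2 = 33.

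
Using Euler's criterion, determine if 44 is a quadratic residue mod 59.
By Euler's criterion: 44^{29} ≡ 58 mod 59. Since this equals -1 (≡ 58), 44 is not a QR.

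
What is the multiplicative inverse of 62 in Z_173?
Since 173 is prime, by Fermat 62^(-1) ≡ 62^{171} ≡ 120 mod 173. Verify: 62 × 120 = 7440 ≡ 1 mod 173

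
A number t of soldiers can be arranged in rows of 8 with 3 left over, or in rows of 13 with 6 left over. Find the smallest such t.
M = 8 × 13 = 104. M₁ = 13, y₁ ≡ 5 (mod 8). M₂ = 8, y₂ ≡ 5 (mod 13). t = 3×13×5 + 6×8×5 ≡ 19 (mod 104)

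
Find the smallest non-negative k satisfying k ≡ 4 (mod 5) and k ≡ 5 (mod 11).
M = 5 × 11 = 55. M₁ = 11, y₁ ≡ 1 (mod 5). M₂ = 5, y₂ ≡ 9 (mod 11). k = 4×11×1 + 5×5×9 ≡ 49 (mod 55)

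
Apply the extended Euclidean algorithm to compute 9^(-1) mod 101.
Extended GCD: 9(45) + 101(-4) = 1. So 9^(-1) ≡ 45 mod 101. Verify: 9 × 45 = 405 ≡ 1 mod 101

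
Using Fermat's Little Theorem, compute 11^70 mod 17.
By Fermat: 11^{16} ≡ 1 mod 17. 70 = 4×16 + 6. So 11^{70} ≡ 11^{6} ≡ 8 mod 17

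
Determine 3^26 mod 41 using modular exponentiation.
By repeated squaring (mod 41): 3^{1}≡3, 3^{2}≡9, 3^{4}≡40, 3^{8}≡1, 3^{16}≡1. Then 3^{26} = 3^{16+8+2} ≡ 1 × 1 × 9 ≡ 9 (mod 41)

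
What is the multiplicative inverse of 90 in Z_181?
Since 181 is prime, by Fermat 90^(-1) ≡ 90^{179} ≡ 179 (mod 181). Verify: 90 × 179 = 16110 ≡ 1 (mod 181)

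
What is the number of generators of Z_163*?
There are φ(163-1) = φ(162) = 54 primitive roots modulo 163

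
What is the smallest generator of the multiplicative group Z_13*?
g = 2. For each prime q|12: 2^{6}≡12, 2^{4}≡3, none ≡ 1, so ord_13(2) = 12 and 2 is a primitive root.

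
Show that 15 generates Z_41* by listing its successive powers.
15^1, 15^2, ..., 15^{40} mod 41: [15, 20, 13, 31, 14, 5, 34, 18, 24, 32, 29, 25, 6, 8, 38, 37, 22, 2, 30, 40, 26, 21, 28, 10, 27, 36, 7, 23, 17, 9, 12, 16, 35, 33, 3, 4, 19, 39, 11, 1]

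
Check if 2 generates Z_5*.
ord_5(2) divides 4. For each prime q|4: 2^{2}≡4, none ≡ 1. So 2 has order 4 and is a primitive root mod 5.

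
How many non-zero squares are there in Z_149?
Exactly half the non-zero residues mod a prime are QRs: (149-1)/2 = 74.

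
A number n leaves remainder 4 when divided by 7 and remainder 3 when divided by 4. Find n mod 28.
M = 7 × 4 = 28. M₁ = 4, y₁ ≡ 2 mod 7. M₂ = 7, y₂ ≡ 3 mod 4. n = 4×4×2 + 3×7×3 ≡ 11 mod 28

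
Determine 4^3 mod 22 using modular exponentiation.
4^{3} = 64 ≡ 20 (mod 22)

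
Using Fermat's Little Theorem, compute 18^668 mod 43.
By Fermat: 18^{42} ≡ 1 (mod 43). 668 ≡ 38 (mod 42). So 18^{668} ≡ 18^{38} ≡ 10 (mod 43)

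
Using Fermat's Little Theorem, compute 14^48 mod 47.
By Fermat: 14^{46} ≡ 1 mod 47. So 14^{48} = 14^{46} · 14^{2} ≡ 14^{2} ≡ 8 mod 47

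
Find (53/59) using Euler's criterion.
(53/59) = 53^{29} mod 59 = 1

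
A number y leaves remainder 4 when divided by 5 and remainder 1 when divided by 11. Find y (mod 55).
M = 5 × 11 = 55. M₁ = 11, y₁ ≡ 1 (mod 5). M₂ = 5, y₂ ≡ 9 (mod 11). y = 4×11×1 + 1×5×9 ≡ 34 (mod 55)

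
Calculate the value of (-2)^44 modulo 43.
Using Fermat: (-2)^{42} ≡ 1 (mod 43). 44 ≡ 2 (mod 42). So (-2)^{44} ≡ (-2)^{2} ≡ 4 (mod 43)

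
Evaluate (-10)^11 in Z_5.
By repeated squaring (mod 5): (-10)^{1}≡0, (-10)^{2}≡0, (-10)^{4}≡0, (-10)^{8}≡0. Then (-10)^{11} = (-10)^{8+2+1} ≡ 0 × 0 × 0 ≡ 0 (mod 5)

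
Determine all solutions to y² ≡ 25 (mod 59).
The square roots of 25 mod 59 are 5 and 54. Verify: 5² = 25 ≡ 25 (mod 59)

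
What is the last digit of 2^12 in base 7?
Using Fermat: 2^{6} ≡ 1 mod 7. 12 ≡ 0 mod 6. So 2^{12} ≡ 2^{0} ≡ 1 mod 7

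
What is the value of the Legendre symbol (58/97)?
(58/97) = 58^{48} mod 97 = -1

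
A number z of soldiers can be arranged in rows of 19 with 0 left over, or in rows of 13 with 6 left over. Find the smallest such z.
M = 19 × 13 = 247. M₁ = 13, y₁ ≡ 3 (mod 19). M₂ = 19, y₂ ≡ 11 (mod 13). z = 0×13×3 + 6×19×11 ≡ 19 (mod 247)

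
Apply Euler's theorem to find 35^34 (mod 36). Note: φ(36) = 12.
By Euler: 35^{12} ≡ 1 (mod 36) since gcd(35, 36) = 1. 34 = 2×12 + 10. So 35^{34} ≡ 35^{10} ≡ 1 (mod 36)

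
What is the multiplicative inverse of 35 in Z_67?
Since 67 is prime, by Fermat 35^(-1) ≡ 35^{65} ≡ 23 (mod 67). Verify: 35 × 23 = 805 ≡ 1 (mod 67)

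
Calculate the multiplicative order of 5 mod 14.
Powers of 5 mod 14: 5^1≡5, 5^2≡11, 5^3≡13, 5^4≡9, 5^5≡3, 5^6≡1. So the order of 5 is 6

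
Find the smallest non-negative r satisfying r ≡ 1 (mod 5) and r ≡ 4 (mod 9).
M = 5 × 9 = 45. M₁ = 9, y₁ ≡ 4 (mod 5). M₂ = 5, y₂ ≡ 2 (mod 9). r = 1×9×4 + 4×5×2 ≡ 31 (mod 45)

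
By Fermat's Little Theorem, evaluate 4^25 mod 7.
By Fermat: 4^{6} ≡ 1 mod 7. 25 = 4×6 + 1. So 4^{25} ≡ 4^{1} ≡ 4 mod 7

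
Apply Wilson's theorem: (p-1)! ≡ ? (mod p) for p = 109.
By Wilson's theorem, (108)! ≡ -1 ≡ 108 mod 109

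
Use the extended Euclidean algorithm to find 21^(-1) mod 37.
Extended GCD: 21(-7) + 37(4) = 1. So 21^(-1) ≡ -7 ≡ 30 mod 37. Verify: 21 × 30 = 630 ≡ 1 mod 37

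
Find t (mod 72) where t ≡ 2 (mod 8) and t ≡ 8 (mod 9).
M = 8 × 9 = 72. M₁ = 9, y₁ ≡ 1 (mod 8). M₂ = 8, y₂ ≡ 8 (mod 9). t = 2×9×1 + 8×8×8 ≡ 26 (mod 72)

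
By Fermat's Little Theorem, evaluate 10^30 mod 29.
By Fermat: 10^{28} ≡ 1 (mod 29). So 10^{30} = 10^{28} · 10^{2} ≡ 10^{2} ≡ 13 (mod 29)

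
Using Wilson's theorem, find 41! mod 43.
(42)! = (41)! × (42) ≡ -1 mod 43. So (41)! ≡ -1 × (42)^(-1) ≡ (-1)×(-1) = 1 mod 43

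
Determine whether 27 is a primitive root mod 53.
ord_53(27) divides 52. For each prime q|52: 27^{26}≡52, 27^{4}≡10, none ≡ 1. So 27 has order 52 and is a primitive root mod 53.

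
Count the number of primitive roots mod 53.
Number of primitive roots mod 53 = φ(p-1) = φ(52) = 24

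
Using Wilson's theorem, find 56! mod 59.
(58)! = (56)! × (57) × (58) ≡ -1 mod 59. So (56)! ≡ -1 × [(58)(57)]^(-1) ≡ 29 mod 59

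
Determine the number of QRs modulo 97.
Exactly half the non-zero residues mod a prime are QRs: (97-1)/2 = 48.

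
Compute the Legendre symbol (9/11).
(9/11) = 9^{5} mod 11 = 1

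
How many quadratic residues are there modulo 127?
Exactly half the non-zero residues mod a prime are QRs: (127-1)/2 = 63.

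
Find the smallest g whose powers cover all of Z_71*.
g = 7. For each prime q|70: 7^{35}≡70, 7^{14}≡54, 7^{10}≡45, none ≡ 1, so ord_71(7) = 70 and 7 is a primitive root.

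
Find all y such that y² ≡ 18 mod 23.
The square roots of 18 mod 23 are 8 and 15. Verify: 8² = 64 ≡ 18 mod 23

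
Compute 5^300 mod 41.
Using Fermat: 5^{40} ≡ 1 (mod 41). 300 ≡ 20 (mod 40). So 5^{300} ≡ 5^{20} ≡ 1 (mod 41)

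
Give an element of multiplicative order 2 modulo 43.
42 has order 2 mod 43 since 42^{2} ≡ 1 (mod 43) and no smaller power works.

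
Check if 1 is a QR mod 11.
By Euler's criterion: 1^{5} ≡ 1 (mod 11). Since this equals 1, 1 is a QR.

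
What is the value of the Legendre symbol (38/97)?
(38/97) = 38^{48} mod 97 = -1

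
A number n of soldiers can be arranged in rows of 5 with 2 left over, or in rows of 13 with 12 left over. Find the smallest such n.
M = 5 × 13 = 65. M₁ = 13, y₁ ≡ 2 mod 5. M₂ = 5, y₂ ≡ 8 mod 13. n = 2×13×2 + 12×5×8 ≡ 12 mod 65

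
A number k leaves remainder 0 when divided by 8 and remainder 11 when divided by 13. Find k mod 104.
M = 8 × 13 = 104. M₁ = 13, y₁ ≡ 5 mod 8. M₂ = 8, y₂ ≡ 5 mod 13. k = 0×13×5 + 11×8×5 ≡ 24 mod 104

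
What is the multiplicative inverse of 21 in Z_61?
Since 61 is prime, by Fermat 21^(-1) ≡ 21^{59} ≡ 32 mod 61. Verify: 21 × 32 = 672 ≡ 1 mod 61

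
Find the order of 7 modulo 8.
Powers of 7 mod 8: 7^1≡7, 7^2≡1. So the order of 7 is 2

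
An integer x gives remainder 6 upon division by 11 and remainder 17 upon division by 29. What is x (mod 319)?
M = 11 × 29 = 319. M₁ = 29, y₁ ≡ 8 (mod 11). M₂ = 11, y₂ ≡ 8 (mod 29). x = 6×29×8 + 17×11×8 ≡ 17 (mod 319)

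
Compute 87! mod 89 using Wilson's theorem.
(88)! = (87)! × (88) ≡ -1 mod 89. So (87)! ≡ -1 × (88)^(-1) ≡ (-1)×(-1) = 1 mod 89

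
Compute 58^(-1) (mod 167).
Since 167 is prime, by Fermat 58^(-1) ≡ 58^{165} ≡ 72 (mod 167). Verify: 58 × 72 = 4176 ≡ 1 (mod 167)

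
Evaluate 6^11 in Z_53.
By repeated squaring mod 53: 6^{1}≡6, 6^{2}≡36, 6^{4}≡24, 6^{8}≡46. Then 6^{11} = 6^{8+2+1} ≡ 46 × 36 × 6 ≡ 25 mod 53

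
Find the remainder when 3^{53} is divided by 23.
By Fermat: 3^{22} ≡ 1 mod 23. 53 = 2×22 + 9. So 3^{53} ≡ 3^{9} ≡ 18 mod 23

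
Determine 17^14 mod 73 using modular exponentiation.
By repeated squaring mod 73: 17^{1}≡17, 17^{2}≡70, 17^{4}≡9, 17^{8}≡8. Then 17^{14} = 17^{8+4+2} ≡ 8 × 9 × 70 ≡ 3 mod 73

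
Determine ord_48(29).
Powers of 29 mod 48: 29^1≡29, 29^2≡25, 29^3≡5, 29^4≡1. So the order of 29 is 4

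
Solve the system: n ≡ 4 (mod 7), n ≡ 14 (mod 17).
M = 7 × 17 = 119. M₁ = 17, y₁ ≡ 5 (mod 7). M₂ = 7, y₂ ≡ 5 (mod 17). n = 4×17×5 + 14×7×5 ≡ 116 (mod 119)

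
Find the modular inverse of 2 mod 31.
Since 31 is prime, by Fermat 2^(-1) ≡ 2^{29} ≡ 16 mod 31. Verify: 2 × 16 = 32 ≡ 1 mod 31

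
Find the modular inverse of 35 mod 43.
Since 43 is prime, by Fermat 35^(-1) ≡ 35^{41} ≡ 16 (mod 43). Verify: 35 × 16 = 560 ≡ 1 (mod 43)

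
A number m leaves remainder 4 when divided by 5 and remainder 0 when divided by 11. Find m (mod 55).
M = 5 × 11 = 55. M₁ = 11, y₁ ≡ 1 (mod 5). M₂ = 5, y₂ ≡ 9 (mod 11). m = 4×11×1 + 0×5×9 ≡ 44 (mod 55)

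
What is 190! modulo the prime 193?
(192)! = (190)! × (191) × (192) ≡ -1 (mod 193). So (190)! ≡ -1 × [(192)(191)]^(-1) ≡ 96 (mod 193)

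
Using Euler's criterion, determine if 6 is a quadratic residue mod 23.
By Euler's criterion: 6^{11} ≡ 1 mod 23. Since this equals 1, 6 is a QR.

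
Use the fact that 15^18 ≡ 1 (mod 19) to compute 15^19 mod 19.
By Fermat: 15^{18} ≡ 1 (mod 19). So 15^{19} = 15^{18} · 15^{1} ≡ 15^{1} ≡ 15 (mod 19)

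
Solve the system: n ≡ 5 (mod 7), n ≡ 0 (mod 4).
M = 7 × 4 = 28. M₁ = 4, y₁ ≡ 2 (mod 7). M₂ = 7, y₂ ≡ 3 (mod 4). n = 5×4×2 + 0×7×3 ≡ 12 (mod 28)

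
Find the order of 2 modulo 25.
Powers of 2 mod 25: 2^1≡2, 2^2≡4, 2^3≡8, 2^4≡16, 2^5≡7, 2^6≡14, 2^7≡3, 2^8≡6, 2^9≡12, 2^10≡24, 2^11≡23, 2^12≡21, 2^13≡17, 2^14≡9, 2^15≡18, 2^16≡11, 2^17≡22, 2^18≡19, 2^19≡13, 2^20≡1. So the order of 2 is 20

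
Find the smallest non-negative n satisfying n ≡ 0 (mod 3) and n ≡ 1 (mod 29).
M = 3 × 29 = 87. M₁ = 29, y₁ ≡ 2 (mod 3). M₂ = 3, y₂ ≡ 10 (mod 29). n = 0×29×2 + 1×3×10 ≡ 30 (mod 87)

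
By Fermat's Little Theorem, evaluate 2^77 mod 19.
By Fermat: 2^{18} ≡ 1 (mod 19). 77 = 4×18 + 5. So 2^{77} ≡ 2^{5} ≡ 13 (mod 19)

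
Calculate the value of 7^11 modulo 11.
Using Fermat: 7^{10} ≡ 1 (mod 11). 11 ≡ 1 (mod 10). So 7^{11} ≡ 7^{1} ≡ 7 (mod 11)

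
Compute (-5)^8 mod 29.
By repeated squaring (mod 29): (-5)^{1}≡24, (-5)^{2}≡25, (-5)^{4}≡16, (-5)^{8}≡24. So (-5)^{8} ≡ 24 (mod 29)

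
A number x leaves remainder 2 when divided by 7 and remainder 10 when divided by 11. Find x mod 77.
M = 7 × 11 = 77. M₁ = 11, y₁ ≡ 2 mod 7. M₂ = 7, y₂ ≡ 8 mod 11. x = 2×11×2 + 10×7×8 ≡ 65 mod 77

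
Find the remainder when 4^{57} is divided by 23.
By Fermat: 4^{22} ≡ 1 (mod 23). 57 = 2×22 + 13. So 4^{57} ≡ 4^{13} ≡ 16 (mod 23)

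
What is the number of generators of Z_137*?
There are φ(137-1) = φ(136) = 64 primitive roots modulo 137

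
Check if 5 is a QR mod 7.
By Euler's criterion: 5^{3} ≡ 6 (mod 7). Since this equals -1 (≡ 6), 5 is not a QR.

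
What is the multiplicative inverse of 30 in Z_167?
Since 167 is prime, by Fermat 30^(-1) ≡ 30^{165} ≡ 39 (mod 167). Verify: 30 × 39 = 1170 ≡ 1 (mod 167)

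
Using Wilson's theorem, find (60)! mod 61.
By Wilson's theorem, (60)! ≡ -1 ≡ 60 mod 61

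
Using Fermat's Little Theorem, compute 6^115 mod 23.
By Fermat: 6^{22} ≡ 1 mod 23. 115 = 5×22 + 5. So 6^{115} ≡ 6^{5} ≡ 2 mod 23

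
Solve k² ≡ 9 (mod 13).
The square roots of 9 mod 13 are 3 and 10. Verify: 3² = 9 ≡ 9 (mod 13)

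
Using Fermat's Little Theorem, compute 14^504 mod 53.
By Fermat: 14^{52} ≡ 1 mod 53. 504 ≡ 36 mod 52. So 14^{504} ≡ 14^{36} ≡ 24 mod 53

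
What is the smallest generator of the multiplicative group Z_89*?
g = 3. Powers: [3, 9, 27, 81, 65, 17, 51, 64, 14, 42, ...] generates all 88 non-zero residues.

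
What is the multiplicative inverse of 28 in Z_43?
Since 43 is prime, by Fermat 28^(-1) ≡ 28^{41} ≡ 20 mod 43. Verify: 28 × 20 = 560 ≡ 1 mod 43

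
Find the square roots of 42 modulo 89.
The square roots of 42 mod 89 are 65 and 24. Verify: 65² = 4225 ≡ 42 (mod 89)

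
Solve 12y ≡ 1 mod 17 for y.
Since 17 is prime, by Fermat 12^(-1) ≡ 12^{15} ≡ 10 mod 17. Verify: 12 × 10 = 120 ≡ 1 mod 17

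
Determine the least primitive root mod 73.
g = 5. For each prime q|72: 5^{36}≡72, 5^{24}≡8, none ≡ 1, so ord_73(5) = 72 and 5 is a primitive root.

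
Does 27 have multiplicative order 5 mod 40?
Powers of 27 mod 40: 27^1≡27, 27^2≡9, 27^3≡3, 27^4≡1. Already 27^4≡1, so the order is 4 < 5. No, the actual order is 4.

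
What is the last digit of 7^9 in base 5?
Using Fermat: 7^{4} ≡ 1 (mod 5). 9 ≡ 1 (mod 4). So 7^{9} ≡ 7^{1} ≡ 2 (mod 5)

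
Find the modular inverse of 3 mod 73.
Since 73 is prime, by Fermat 3^(-1) ≡ 3^{71} ≡ 49 mod 73. Verify: 3 × 49 = 147 ≡ 1 mod 73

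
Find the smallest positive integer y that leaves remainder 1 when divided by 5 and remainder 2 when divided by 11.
M = 5 × 11 = 55. M₁ = 11, y₁ ≡ 1 mod 5. M₂ = 5, y₂ ≡ 9 mod 11. y = 1×11×1 + 2×5×9 ≡ 46 mod 55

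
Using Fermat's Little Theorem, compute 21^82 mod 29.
By Fermat: 21^{28} ≡ 1 mod 29. 82 = 2×28 + 26. So 21^{82} ≡ 21^{26} ≡ 5 mod 29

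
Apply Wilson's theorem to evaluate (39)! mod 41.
(40)! = (39)! × (40) ≡ -1 mod 41. So (39)! ≡ -1 × (40)^(-1) ≡ (-1)×(-1) = 1 mod 41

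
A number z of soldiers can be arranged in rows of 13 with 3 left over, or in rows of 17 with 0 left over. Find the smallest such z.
M = 13 × 17 = 221. M₁ = 17, y₁ ≡ 10 mod 13. M₂ = 13, y₂ ≡ 4 mod 17. z = 3×17×10 + 0×13×4 ≡ 68 mod 221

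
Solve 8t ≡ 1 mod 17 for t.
Since 17 is prime, by Fermat 8^(-1) ≡ 8^{15} ≡ 15 mod 17. Verify: 8 × 15 = 120 ≡ 1 mod 17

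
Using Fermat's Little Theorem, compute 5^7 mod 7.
By Fermat: 5^{6} ≡ 1 (mod 7). So 5^{7} = 5^{6} · 5^{1} ≡ 5^{1} ≡ 5 (mod 7)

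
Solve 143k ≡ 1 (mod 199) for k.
Since 199 is prime, by Fermat 143^(-1) ≡ 143^{197} ≡ 167 (mod 199). Verify: 143 × 167 = 23881 ≡ 1 (mod 199)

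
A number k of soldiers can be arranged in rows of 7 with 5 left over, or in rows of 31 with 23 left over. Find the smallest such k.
M = 7 × 31 = 217. M₁ = 31, y₁ ≡ 5 mod 7. M₂ = 7, y₂ ≡ 9 mod 31. k = 5×31×5 + 23×7×9 ≡ 54 mod 217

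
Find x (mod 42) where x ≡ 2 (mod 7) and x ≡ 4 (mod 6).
M = 7 × 6 = 42. M₁ = 6, y₁ ≡ 6 (mod 7). M₂ = 7, y₂ ≡ 1 (mod 6). x = 2×6×6 + 4×7×1 ≡ 16 (mod 42)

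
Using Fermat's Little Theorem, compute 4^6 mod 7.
By Fermat's Little Theorem, 4^{6} ≡ 1 mod 7 since 7 is prime and gcd(4, 7) = 1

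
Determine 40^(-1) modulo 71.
Since 71 is prime, by Fermat 40^(-1) ≡ 40^{69} ≡ 16 mod 71. Verify: 40 × 16 = 640 ≡ 1 mod 71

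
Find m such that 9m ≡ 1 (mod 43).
Since 43 is prime, by Fermat 9^(-1) ≡ 9^{41} ≡ 24 (mod 43). Verify: 9 × 24 = 216 ≡ 1 (mod 43)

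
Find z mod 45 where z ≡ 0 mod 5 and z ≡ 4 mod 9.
M = 5 × 9 = 45. M₁ = 9, y₁ ≡ 4 mod 5. M₂ = 5, y₂ ≡ 2 mod 9. z = 0×9×4 + 4×5×2 ≡ 40 mod 45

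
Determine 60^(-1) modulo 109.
Since 109 is prime, by Fermat 60^(-1) ≡ 60^{107} ≡ 20 mod 109. Verify: 60 × 20 = 1200 ≡ 1 mod 109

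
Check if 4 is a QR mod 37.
By Euler's criterion: 4^{18} ≡ 1 (mod 37). Since this equals 1, 4 is a QR.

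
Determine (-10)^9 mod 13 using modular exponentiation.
By repeated squaring mod 13: (-10)^{1}≡3, (-10)^{2}≡9, (-10)^{4}≡3, (-10)^{8}≡9. Then (-10)^{9} = (-10)^{8+1} ≡ 9 × 3 ≡ 1 mod 13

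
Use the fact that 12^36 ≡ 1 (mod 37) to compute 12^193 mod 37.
By Fermat: 12^{36} ≡ 1 (mod 37). 193 ≡ 13 (mod 36). So 12^{193} ≡ 12^{13} ≡ 16 (mod 37)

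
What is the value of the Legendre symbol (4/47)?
(4/47) = 4^{23} mod 47 = 1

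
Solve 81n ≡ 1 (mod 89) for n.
Since 89 is prime, by Fermat 81^(-1) ≡ 81^{87} ≡ 11 (mod 89). Verify: 81 × 11 = 891 ≡ 1 (mod 89)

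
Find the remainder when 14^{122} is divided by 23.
By Fermat: 14^{22} ≡ 1 mod 23. 122 = 5×22 + 12. So 14^{122} ≡ 14^{12} ≡ 9 mod 23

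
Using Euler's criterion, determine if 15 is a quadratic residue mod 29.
By Euler's criterion: 15^{14} ≡ 28 mod 29. Since this equals -1 (≡ 28), 15 is not a QR.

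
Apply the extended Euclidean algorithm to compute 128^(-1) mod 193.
Extended GCD: 128(95) + 193(-63) = 1. So 128^(-1) ≡ 95 mod 193. Verify: 128 × 95 = 12160 ≡ 1 mod 193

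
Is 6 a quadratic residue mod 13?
By Euler's criterion: 6^{6} ≡ 12 (mod 13). Since this equals -1 (≡ 12), 6 is not a QR.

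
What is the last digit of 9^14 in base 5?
Using Fermat: 9^{4} ≡ 1 mod 5. 14 ≡ 2 mod 4. So 9^{14} ≡ 9^{2} ≡ 1 mod 5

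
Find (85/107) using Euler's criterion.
(85/107) = 85^{53} mod 107 = 1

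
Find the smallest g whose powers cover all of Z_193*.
g = 5. For each prime q|192: 5^{96}≡192, 5^{64}≡84, none ≡ 1, so ord_193(5) = 192 and 5 is a primitive root.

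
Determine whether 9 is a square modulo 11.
By Euler's criterion: 9^{5} ≡ 1 mod 11. Since this equals 1, 9 is a QR.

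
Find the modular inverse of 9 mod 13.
Since 13 is prime, by Fermat 9^(-1) ≡ 9^{11} ≡ 3 mod 13. Verify: 9 × 3 = 27 ≡ 1 mod 13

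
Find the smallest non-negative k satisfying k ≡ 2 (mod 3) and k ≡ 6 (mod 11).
M = 3 × 11 = 33. M₁ = 11, y₁ ≡ 2 (mod 3). M₂ = 3, y₂ ≡ 4 (mod 11). k = 2×11×2 + 6×3×4 ≡ 17 (mod 33)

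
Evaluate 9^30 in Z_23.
Using Fermat: 9^{22} ≡ 1 mod 23. 30 ≡ 8 mod 22. So 9^{30} ≡ 9^{8} ≡ 13 mod 23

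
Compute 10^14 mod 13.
Using Fermat: 10^{12} ≡ 1 (mod 13). 14 ≡ 2 (mod 12). So 10^{14} ≡ 10^{2} ≡ 9 (mod 13)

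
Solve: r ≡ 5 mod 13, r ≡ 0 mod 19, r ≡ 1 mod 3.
M = 13 × 19 × 3 = 741. M₁ = 57, y₁ ≡ 8 mod 13. M₂ = 39, y₂ ≡ 1 mod 19. M₃ = 247, y₃ ≡ 1 mod 3. r = 5×57×8 + 0×39×1 + 1×247×1 ≡ 304 mod 741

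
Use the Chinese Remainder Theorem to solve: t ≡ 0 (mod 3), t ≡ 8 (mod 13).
M = 3 × 13 = 39. M₁ = 13, y₁ ≡ 1 (mod 3). M₂ = 3, y₂ ≡ 9 (mod 13). t = 0×13×1 + 8×3×9 ≡ 21 (mod 39)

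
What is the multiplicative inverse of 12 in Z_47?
Since 47 is prime, by Fermat 12^(-1) ≡ 12^{45} ≡ 4 mod 47. Verify: 12 × 4 = 48 ≡ 1 mod 47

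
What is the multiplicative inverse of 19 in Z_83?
Since 83 is prime, by Fermat 19^(-1) ≡ 19^{81} ≡ 35 mod 83. Verify: 19 × 35 = 665 ≡ 1 mod 83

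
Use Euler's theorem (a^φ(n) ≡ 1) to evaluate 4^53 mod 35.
By Euler: 4^{24} ≡ 1 mod 35 since gcd(4, 35) = 1. 53 = 2×24 + 5. So 4^{53} ≡ 4^{5} ≡ 9 mod 35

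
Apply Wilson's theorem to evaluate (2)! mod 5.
(4)! = (2)! × (3) × (4) ≡ -1 (mod 5). So (2)! ≡ -1 × [(4)(3)]^(-1) ≡ 2 (mod 5)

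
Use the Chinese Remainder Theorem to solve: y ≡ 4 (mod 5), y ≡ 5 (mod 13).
M = 5 × 13 = 65. M₁ = 13, y₁ ≡ 2 (mod 5). M₂ = 5, y₂ ≡ 8 (mod 13). y = 4×13×2 + 5×5×8 ≡ 44 (mod 65)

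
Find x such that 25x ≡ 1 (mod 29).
Since 29 is prime, by Fermat 25^(-1) ≡ 25^{27} ≡ 7 (mod 29). Verify: 25 × 7 = 175 ≡ 1 (mod 29)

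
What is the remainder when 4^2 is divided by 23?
4^{2} = 16 ≡ 16 (mod 23)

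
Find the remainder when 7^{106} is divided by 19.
By Fermat: 7^{18} ≡ 1 mod 19. 106 = 5×18 + 16. So 7^{106} ≡ 7^{16} ≡ 7 mod 19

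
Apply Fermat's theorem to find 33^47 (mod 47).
By Fermat: 33^{46} ≡ 1 (mod 47). So 33^{47} = 33^{46} · 33^{1} ≡ 33^{1} ≡ 33 (mod 47)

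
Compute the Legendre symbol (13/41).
(13/41) = 13^{20} mod 41 = -1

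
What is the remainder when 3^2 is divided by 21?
3^{2} = 9 ≡ 9 (mod 21)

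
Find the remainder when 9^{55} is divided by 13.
By Fermat: 9^{12} ≡ 1 (mod 13). 55 = 4×12 + 7. So 9^{55} ≡ 9^{7} ≡ 9 (mod 13)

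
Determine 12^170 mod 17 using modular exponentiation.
Using Fermat: 12^{16} ≡ 1 mod 17. 170 ≡ 10 mod 16. So 12^{170} ≡ 12^{10} ≡ 9 mod 17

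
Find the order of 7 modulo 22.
Powers of 7 mod 22: 7^1≡7, 7^2≡5, 7^3≡13, 7^4≡3, 7^5≡21, 7^6≡15, 7^7≡17, 7^8≡9, 7^9≡19, 7^10≡1. Order = 10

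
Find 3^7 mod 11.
By repeated squaring mod 11: 3^{1}≡3, 3^{2}≡9, 3^{4}≡4. Then 3^{7} = 3^{4+2+1} ≡ 4 × 9 × 3 ≡ 9 mod 11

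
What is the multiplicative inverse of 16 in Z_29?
Since 29 is prime, by Fermat 16^(-1) ≡ 16^{27} ≡ 20 mod 29. Verify: 16 × 20 = 320 ≡ 1 mod 29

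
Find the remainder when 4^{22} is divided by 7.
By Fermat: 4^{6} ≡ 1 mod 7. 22 = 3×6 + 4. So 4^{22} ≡ 4^{4} ≡ 4 mod 7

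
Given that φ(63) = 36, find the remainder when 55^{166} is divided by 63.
By Euler: 55^{36} ≡ 1 mod 63 since gcd(55, 63) = 1. 166 = 4×36 + 22. So 55^{166} ≡ 55^{22} ≡ 1 mod 63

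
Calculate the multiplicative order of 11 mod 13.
Powers of 11 mod 13: 11^1≡11, 11^2≡4, 11^3≡5, 11^4≡3, 11^5≡7, 11^6≡12, 11^7≡2, 11^8≡9, 11^9≡8, 11^10≡10, 11^11≡6, 11^12≡1. So the order of 11 is 12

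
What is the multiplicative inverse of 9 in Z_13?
Since 13 is prime, by Fermat 9^(-1) ≡ 9^{11} ≡ 3 (mod 13). Verify: 9 × 3 = 27 ≡ 1 (mod 13)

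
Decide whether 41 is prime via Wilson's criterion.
(40)! mod 41 = 40. Since 40 ≡ -1 (mod 41), 41 is prime.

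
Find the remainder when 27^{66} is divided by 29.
By Fermat: 27^{28} ≡ 1 mod 29. 66 = 2×28 + 10. So 27^{66} ≡ 27^{10} ≡ 9 mod 29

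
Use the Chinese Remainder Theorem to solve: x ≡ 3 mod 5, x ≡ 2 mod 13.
M = 5 × 13 = 65. M₁ = 13, y₁ ≡ 2 mod 5. M₂ = 5, y₂ ≡ 8 mod 13. x = 3×13×2 + 2×5×8 ≡ 28 mod 65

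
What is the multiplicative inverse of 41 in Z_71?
Since 71 is prime, by Fermat 41^(-1) ≡ 41^{69} ≡ 26 (mod 71). Verify: 41 × 26 = 1066 ≡ 1 (mod 71)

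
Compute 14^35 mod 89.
By repeated squaring (mod 89): 14^{1}≡14, 14^{2}≡18, 14^{4}≡57, 14^{8}≡45, 14^{16}≡67, 14^{32}≡39. Then 14^{35} = 14^{32+2+1} ≡ 39 × 18 × 14 ≡ 38 (mod 89)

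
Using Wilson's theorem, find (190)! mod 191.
By Wilson's theorem, (190)! ≡ -1 ≡ 190 mod 191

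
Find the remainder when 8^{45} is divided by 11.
By Fermat: 8^{10} ≡ 1 mod 11. 45 = 4×10 + 5. So 8^{45} ≡ 8^{5} ≡ 10 mod 11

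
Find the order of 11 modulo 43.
Powers of 11 mod 43: 11^1≡11, 11^2≡35, 11^3≡41, 11^4≡21, 11^5≡16, 11^6≡4, 11^7≡1. ord_43(11) = 7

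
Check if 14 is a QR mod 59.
By Euler's criterion: 14^{29} ≡ 58 (mod 59). Since this equals -1 (≡ 58), 14 is not a QR.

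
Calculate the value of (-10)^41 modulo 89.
By repeated squaring (mod 89): (-10)^{1}≡79, (-10)^{2}≡11, (-10)^{4}≡32, (-10)^{8}≡45, (-10)^{16}≡67, (-10)^{32}≡39. Then (-10)^{41} = (-10)^{32+8+1} ≡ 39 × 45 × 79 ≡ 72 (mod 89)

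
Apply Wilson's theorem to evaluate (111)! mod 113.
(112)! = (111)! × (112) ≡ -1 (mod 113). So (111)! ≡ -1 × (112)^(-1) ≡ (-1)×(-1) = 1 (mod 113)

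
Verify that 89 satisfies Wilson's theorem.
(88)! mod 89 = 88. Since this equals -1 (mod 89), Wilson confirms 89 is prime.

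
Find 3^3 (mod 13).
3^{3} = 27 ≡ 1 (mod 13)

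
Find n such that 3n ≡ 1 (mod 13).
Since 13 is prime, by Fermat 3^(-1) ≡ 3^{11} ≡ 9 (mod 13). Verify: 3 × 9 = 27 ≡ 1 (mod 13)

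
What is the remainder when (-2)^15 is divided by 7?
Using Fermat: (-2)^{6} ≡ 1 mod 7. 15 ≡ 3 mod 6. So (-2)^{15} ≡ (-2)^{3} ≡ 6 mod 7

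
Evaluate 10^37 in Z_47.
By repeated squaring mod 47: 10^{1}≡10, 10^{2}≡6, 10^{4}≡36, 10^{8}≡27, 10^{16}≡24, 10^{32}≡12. Then 10^{37} = 10^{32+4+1} ≡ 12 × 36 × 10 ≡ 43 mod 47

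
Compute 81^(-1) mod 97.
Since 97 is prime, by Fermat 81^(-1) ≡ 81^{95} ≡ 6 mod 97. Verify: 81 × 6 = 486 ≡ 1 mod 97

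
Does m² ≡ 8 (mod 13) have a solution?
By Euler's criterion: 8^{6} ≡ 12 (mod 13). Since this equals -1 (≡ 12), 8 is not a QR.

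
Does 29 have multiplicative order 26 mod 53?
Powers of 29 mod 53: 29^1≡29, 29^2≡46, 29^3≡9, 29^4≡49, 29^5≡43, 29^6≡28, 29^7≡17, 29^8≡16, 29^9≡40, 29^10≡47, 29^11≡38, 29^12≡42, 29^13≡52, 29^14≡24, 29^15≡7, 29^16≡44, 29^17≡4, 29^18≡10, 29^19≡25, 29^20≡36, 29^21≡37, 29^22≡13, 29^23≡6, 29^24≡15, 29^25≡11, 29^26≡1. First k with 29^k≡1 is k=26. Yes, ord_53(29) = 26.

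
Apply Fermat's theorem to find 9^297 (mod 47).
By Fermat: 9^{46} ≡ 1 (mod 47). 297 ≡ 21 (mod 46). So 9^{297} ≡ 9^{21} ≡ 18 (mod 47)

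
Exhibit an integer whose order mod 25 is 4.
7 has order 4 mod 25 since 7^{4} ≡ 1 (mod 25) and no smaller power works.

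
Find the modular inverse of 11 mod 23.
Since 23 is prime, by Fermat 11^(-1) ≡ 11^{21} ≡ 21 mod 23. Verify: 11 × 21 = 231 ≡ 1 mod 23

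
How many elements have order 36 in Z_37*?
A prime p has φ(p-1) primitive roots; here φ(36) = 12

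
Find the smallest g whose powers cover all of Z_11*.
g = 2. For each prime q|10: 2^{5}≡10, 2^{2}≡4, none ≡ 1, so ord_11(2) = 10 and 2 is a primitive root.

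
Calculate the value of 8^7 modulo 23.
By repeated squaring mod 23: 8^{1}≡8, 8^{2}≡18, 8^{4}≡2. Then 8^{7} = 8^{4+2+1} ≡ 2 × 18 × 8 ≡ 12 mod 23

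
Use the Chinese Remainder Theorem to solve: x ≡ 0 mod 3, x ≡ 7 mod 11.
M = 3 × 11 = 33. M₁ = 11, y₁ ≡ 2 mod 3. M₂ = 3, y₂ ≡ 4 mod 11. x = 0×11×2 + 7×3×4 ≡ 18 mod 33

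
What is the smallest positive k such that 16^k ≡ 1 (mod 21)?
Powers of 16 mod 21: 16^1≡16, 16^2≡4, 16^3≡1. ord_21(16) = 3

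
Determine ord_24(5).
Powers of 5 mod 24: 5^1≡5, 5^2≡1. So the order of 5 is 2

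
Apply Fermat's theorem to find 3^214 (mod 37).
By Fermat: 3^{36} ≡ 1 (mod 37). 214 ≡ 34 (mod 36). So 3^{214} ≡ 3^{34} ≡ 33 (mod 37)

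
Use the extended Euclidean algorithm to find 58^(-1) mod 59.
Extended GCD: 58(-1) + 59(1) = 1. So 58^(-1) ≡ -1 ≡ 58 (mod 59). Verify: 58 × 58 = 3364 ≡ 1 (mod 59)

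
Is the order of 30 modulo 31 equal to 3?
Powers of 30 mod 31: 30^1≡30, 30^2≡1. Already 30^2≡1, so the order is 2 < 3. No, the actual order is 2.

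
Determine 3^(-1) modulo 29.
Since 29 is prime, by Fermat 3^(-1) ≡ 3^{27} ≡ 10 mod 29. Verify: 3 × 10 = 30 ≡ 1 mod 29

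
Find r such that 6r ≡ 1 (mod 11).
Since 11 is prime, by Fermat 6^(-1) ≡ 6^{9} ≡ 2 (mod 11). Verify: 6 × 2 = 12 ≡ 1 (mod 11)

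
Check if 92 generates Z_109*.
92^{36} ≡ 1 (mod 109) and 36 < 108, so ord_109(92) = 36 ≠ 108 and 92 is not a primitive root.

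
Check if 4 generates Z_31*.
4^{5} ≡ 1 mod 31 and 5 < 30, so ord_31(4) = 5 ≠ 30 and 4 is not a primitive root.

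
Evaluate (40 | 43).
(40/43) = 40^{21} mod 43 = 1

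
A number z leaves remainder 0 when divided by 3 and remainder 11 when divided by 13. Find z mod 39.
M = 3 × 13 = 39. M₁ = 13, y₁ ≡ 1 mod 3. M₂ = 3, y₂ ≡ 9 mod 13. z = 0×13×1 + 11×3×9 ≡ 24 mod 39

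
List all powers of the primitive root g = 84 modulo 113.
84^1, 84^2, ..., 84^{112} mod 113: [84, 50, 19, 14, 46, 22, 40, 83, 79, 82, 108, 32, 89, 18, 43, 109, 3, 26, 37, 57, 42, 25, 66, 7, 23, 11, 20, 98, 96, 41, 54, 16, 101, 9, 78, 111, 58, 13, 75, 85, 21, 69, 33, 60, 68, 62, 10, 49, 48, 77, 27, 8, 107, 61, 39, 112, 29, 63, 94, 99, 67, 91, 73, 30, 34, 31, 5, 81, 24, 95, 70, 4, 110, 87, 76, 56, 71, 88, 47, 106, 90, 102, 93, 15, 17, 72, 59, 97, 12, 104, 35, 2, 55, 100, 38, 28, 92, 44, 80, 53, 45, 51, 103, 64, 65, 36, 86, 105, 6, 52, 74, 1]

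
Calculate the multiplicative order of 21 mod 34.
Powers of 21 mod 34: 21^1≡21, 21^2≡33, 21^3≡13, 21^4≡1. ord_34(21) = 4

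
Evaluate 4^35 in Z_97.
By repeated squaring mod 97: 4^{1}≡4, 4^{2}≡16, 4^{4}≡62, 4^{8}≡61, 4^{16}≡35, 4^{32}≡61. Then 4^{35} = 4^{32+2+1} ≡ 61 × 16 × 4 ≡ 24 mod 97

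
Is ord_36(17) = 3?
Powers of 17 mod 36: 17^1≡17, 17^2≡1. Already 17^2≡1, so the order is 2 < 3. No, the actual order is 2.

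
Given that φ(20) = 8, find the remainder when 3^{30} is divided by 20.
By Euler: 3^{8} ≡ 1 (mod 20) since gcd(3, 20) = 1. 30 = 3×8 + 6. So 3^{30} ≡ 3^{6} ≡ 9 (mod 20)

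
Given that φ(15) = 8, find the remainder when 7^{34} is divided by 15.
By Euler: 7^{8} ≡ 1 mod 15 since gcd(7, 15) = 1. 34 = 4×8 + 2. So 7^{34} ≡ 7^{2} ≡ 4 mod 15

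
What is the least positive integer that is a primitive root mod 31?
g = 3. Powers: [3, 9, 27, 19, 26, 16, 17, 20, 29, 25, ...] generates all 30 non-zero residues.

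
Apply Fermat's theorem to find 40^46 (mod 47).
By Fermat's Little Theorem, 40^{46} ≡ 1 (mod 47) since 47 is prime and gcd(40, 47) = 1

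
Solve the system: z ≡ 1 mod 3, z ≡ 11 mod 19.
M = 3 × 19 = 57. M₁ = 19, y₁ ≡ 1 mod 3. M₂ = 3, y₂ ≡ 13 mod 19. z = 1×19×1 + 11×3×13 ≡ 49 mod 57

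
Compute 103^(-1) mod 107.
Since 107 is prime, by Fermat 103^(-1) ≡ 103^{105} ≡ 80 mod 107. Verify: 103 × 80 = 8240 ≡ 1 mod 107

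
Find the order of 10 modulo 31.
Powers of 10 mod 31: 10^1≡10, 10^2≡7, 10^3≡8, 10^4≡18, 10^5≡25, 10^6≡2, 10^7≡20, 10^8≡14, 10^9≡16, 10^10≡5, 10^11≡19, 10^12≡4, 10^13≡9, 10^14≡28, 10^15≡1. So the order of 10 is 15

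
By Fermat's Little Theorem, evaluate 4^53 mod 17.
By Fermat: 4^{16} ≡ 1 (mod 17). 53 = 3×16 + 5. So 4^{53} ≡ 4^{5} ≡ 4 (mod 17)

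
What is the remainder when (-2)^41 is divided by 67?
By repeated squaring mod 67: (-2)^{1}≡65, (-2)^{2}≡4, (-2)^{4}≡16, (-2)^{8}≡55, (-2)^{16}≡10, (-2)^{32}≡33. Then (-2)^{41} = (-2)^{32+8+1} ≡ 33 × 55 × 65 ≡ 55 mod 67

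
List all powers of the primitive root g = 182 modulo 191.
182^1, 182^2, ..., 182^{190} mod 191: [182, 81, 35, 67, 161, 79, 53, 96, 91, 136, 113, 129, 176, 135, 122, 48, 141, 68, 152, 160, 88, 163, 61, 24, 166, 34, 76, 80, 44, 177, 126, 12, 83, 17, 38, 40, 22, 184, 63, 6, 137, 104, 19, 20, 11, 92, 127, 3, 164, 52, 105, 10, 101, 46, 159, 97, 82, 26, 148, 5, 146, 23, 175, 144, 41, 13, 74, 98, 73, 107, 183, 72, 116, 102, 37, 49, 132, 149, 187, 36, 58, 51, 114, 120, 66, 170, 189, 18, 29, 121, 57, 60, 33, 85, 190, 9, 110, 156, 124, 30, 112, 138, 95, 100, 55, 78, 62, 15, 56, 69, 143, 50, 123, 39, 31, 103, 28, 130, 167, 25, 157, 115, 111, 147, 14, 65, 179, 108, 174, 153, 151, 169, 7, 128, 185, 54, 87, 172, 171, 180, 99, 64, 188, 27, 139, 86, 181, 90, 145, 32, 94, 109, 165, 43, 186, 45, 168, 16, 47, 150, 178, 117, 93, 118, 84, 8, 119, 75, 89, 154, 142, 59, 42, 4, 155, 133, 140, 77, 71, 125, 21, 2, 173, 162, 70, 134, 131, 158, 106, 1]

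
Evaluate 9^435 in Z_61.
Using Fermat: 9^{60} ≡ 1 mod 61. 435 ≡ 15 mod 60. So 9^{435} ≡ 9^{15} ≡ 1 mod 61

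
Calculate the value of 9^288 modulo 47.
Using Fermat: 9^{46} ≡ 1 mod 47. 288 ≡ 12 mod 46. So 9^{288} ≡ 9^{12} ≡ 3 mod 47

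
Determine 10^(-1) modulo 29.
Since 29 is prime, by Fermat 10^(-1) ≡ 10^{27} ≡ 3 mod 29. Verify: 10 × 3 = 30 ≡ 1 mod 29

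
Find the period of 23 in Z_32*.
Powers of 23 mod 32: 23^1≡23, 23^2≡17, 23^3≡7, 23^4≡1. ord_32(23) = 4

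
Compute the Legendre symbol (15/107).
(15/107) = 15^{53} mod 107 = -1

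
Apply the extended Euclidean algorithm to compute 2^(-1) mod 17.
Extended GCD: 2(-8) + 17(1) = 1. So 2^(-1) ≡ -8 ≡ 9 (mod 17). Verify: 2 × 9 = 18 ≡ 1 (mod 17)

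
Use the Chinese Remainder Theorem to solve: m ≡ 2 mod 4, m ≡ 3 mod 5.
M = 4 × 5 = 20. M₁ = 5, y₁ ≡ 1 mod 4. M₂ = 4, y₂ ≡ 4 mod 5. m = 2×5×1 + 3×4×4 ≡ 18 mod 20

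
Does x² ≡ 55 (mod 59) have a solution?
By Euler's criterion: 55^{29} ≡ 58 (mod 59). Since this equals -1 (≡ 58), 55 is not a QR.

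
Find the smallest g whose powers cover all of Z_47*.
g = 5. Powers: [5, 25, 31, 14, 23, 21, ...] generates all 46 non-zero residues.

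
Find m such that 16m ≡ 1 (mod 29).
Since 29 is prime, by Fermat 16^(-1) ≡ 16^{27} ≡ 20 (mod 29). Verify: 16 × 20 = 320 ≡ 1 (mod 29)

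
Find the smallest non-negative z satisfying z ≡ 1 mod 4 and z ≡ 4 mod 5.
M = 4 × 5 = 20. M₁ = 5, y₁ ≡ 1 mod 4. M₂ = 4, y₂ ≡ 4 mod 5. z = 1×5×1 + 4×4×4 ≡ 9 mod 20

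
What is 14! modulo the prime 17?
(16)! = (14)! × (15) × (16) ≡ -1 (mod 17). So (14)! ≡ -1 × [(16)(15)]^(-1) ≡ 8 (mod 17)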